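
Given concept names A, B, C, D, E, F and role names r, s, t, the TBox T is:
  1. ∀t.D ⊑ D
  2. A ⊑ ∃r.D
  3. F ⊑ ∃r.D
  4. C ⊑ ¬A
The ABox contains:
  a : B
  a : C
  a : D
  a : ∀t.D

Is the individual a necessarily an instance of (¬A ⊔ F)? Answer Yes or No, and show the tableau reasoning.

1. a : (¬A ⊔ F)?  L(a) = {B, C, D, ∀t.D} ∪ {(A ⊓ ¬F)}
   clash {A, ¬A} at a — a ∈ (¬A ⊔ F)
2. Hence a : (¬A ⊔ F): entailed.

Yes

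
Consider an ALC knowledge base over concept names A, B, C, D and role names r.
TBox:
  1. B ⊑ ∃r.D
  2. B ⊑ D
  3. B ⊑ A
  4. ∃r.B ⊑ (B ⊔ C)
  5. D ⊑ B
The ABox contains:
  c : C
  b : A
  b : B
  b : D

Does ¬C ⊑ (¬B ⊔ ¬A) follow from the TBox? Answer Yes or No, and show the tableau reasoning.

No

1. ¬C ⊑ (¬B ⊔ ¬A)  ⇔  (¬C ⊓ (B ⊓ A)) unsat w.r.t. T
   apply at x₀: B⊑∃r.D; B⊑D
   open: L(x₀) ⊇ {A, B, D, ¬C, ∃r.D} (+ ∃-successors)
2. Hence ¬C ⊑ (¬B ⊔ ¬A): not entailed.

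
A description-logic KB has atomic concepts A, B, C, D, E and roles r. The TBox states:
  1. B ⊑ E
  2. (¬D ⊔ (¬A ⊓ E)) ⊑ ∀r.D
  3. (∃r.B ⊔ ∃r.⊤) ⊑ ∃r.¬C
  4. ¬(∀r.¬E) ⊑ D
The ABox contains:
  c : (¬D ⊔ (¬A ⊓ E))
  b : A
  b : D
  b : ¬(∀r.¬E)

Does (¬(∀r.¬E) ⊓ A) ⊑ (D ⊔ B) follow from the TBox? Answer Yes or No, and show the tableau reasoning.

Yes

1. (¬(∀r.¬E) ⊓ A) ⊑ (D ⊔ B)  ⇔  ((∃r.E ⊓ A) ⊓ (¬D ⊓ ¬B)) unsat w.r.t. T
   all branches close; clash {D, ¬D} at x₀
2. Hence (¬(∀r.¬E) ⊓ A) ⊑ (D ⊔ B): entailed.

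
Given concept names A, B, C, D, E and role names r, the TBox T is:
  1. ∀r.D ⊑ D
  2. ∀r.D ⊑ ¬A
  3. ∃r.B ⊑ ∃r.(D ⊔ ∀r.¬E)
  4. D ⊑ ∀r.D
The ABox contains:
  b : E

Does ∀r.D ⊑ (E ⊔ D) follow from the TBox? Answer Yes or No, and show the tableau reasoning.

1. ∀r.D ⊑ (E ⊔ D)  ⇔  (∀r.D ⊓ (¬E ⊓ ¬D)) unsat w.r.t. T
   all branches close; clash {D, ¬D} at x₀
2. Hence ∀r.D ⊑ (E ⊔ D): entailed.

Yes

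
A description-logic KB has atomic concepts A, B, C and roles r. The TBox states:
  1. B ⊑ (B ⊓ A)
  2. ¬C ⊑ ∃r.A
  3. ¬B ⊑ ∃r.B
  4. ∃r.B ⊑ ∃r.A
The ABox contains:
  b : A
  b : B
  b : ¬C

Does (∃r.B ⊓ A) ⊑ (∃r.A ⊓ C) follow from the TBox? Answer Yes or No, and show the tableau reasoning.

No

1. (∃r.B ⊓ A) ⊑ (∃r.A ⊓ C)  ⇔  ((∃r.B ⊓ A) ⊓ (∀r.¬A ⊔ ¬C)) unsat w.r.t. T
   apply at x₀: ∃r.B⊑∃r.A
   open: L(x₀) ⊇ {A, ¬B, ¬C, ∃r.A, ∃r.B} (+ ∃-successors)
2. Hence (∃r.B ⊓ A) ⊑ (∃r.A ⊓ C): not entailed.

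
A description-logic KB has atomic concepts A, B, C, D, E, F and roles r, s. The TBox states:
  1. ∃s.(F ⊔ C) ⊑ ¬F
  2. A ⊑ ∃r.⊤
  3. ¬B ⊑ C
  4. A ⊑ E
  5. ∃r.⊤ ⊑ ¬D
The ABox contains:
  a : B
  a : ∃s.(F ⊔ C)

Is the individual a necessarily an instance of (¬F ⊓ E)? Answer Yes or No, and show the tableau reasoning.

No

1. a : (¬F ⊓ E)?  L(a) = {B, ∃s.(F ⊔ C)} ∪ {(F ⊔ ¬E)}
   apply at a: ∃s.(F ⊔ C)⊑¬F
   open: L(a) ⊇ {B, ¬A, ¬E, ¬F, ∀r.⊥, …} (+ ∃-successors) — a ∉ (¬F ⊓ E) possible
2. Hence a : (¬F ⊓ E): not entailed.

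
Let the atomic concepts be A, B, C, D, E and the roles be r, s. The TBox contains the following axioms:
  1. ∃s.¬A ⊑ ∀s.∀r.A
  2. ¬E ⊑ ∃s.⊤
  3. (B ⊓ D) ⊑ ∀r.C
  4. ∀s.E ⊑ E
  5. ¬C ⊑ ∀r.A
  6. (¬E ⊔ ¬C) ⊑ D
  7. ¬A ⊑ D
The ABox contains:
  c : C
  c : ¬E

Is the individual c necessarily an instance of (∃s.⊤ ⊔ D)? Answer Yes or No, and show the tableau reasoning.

1. c : (∃s.⊤ ⊔ D)?  L(c) = {C, ¬E} ∪ {(∀s.⊥ ⊓ ¬D)}
   clash {D, ¬D} at c — c ∈ (∃s.⊤ ⊔ D)
2. Hence c : (∃s.⊤ ⊔ D): entailed.

Yes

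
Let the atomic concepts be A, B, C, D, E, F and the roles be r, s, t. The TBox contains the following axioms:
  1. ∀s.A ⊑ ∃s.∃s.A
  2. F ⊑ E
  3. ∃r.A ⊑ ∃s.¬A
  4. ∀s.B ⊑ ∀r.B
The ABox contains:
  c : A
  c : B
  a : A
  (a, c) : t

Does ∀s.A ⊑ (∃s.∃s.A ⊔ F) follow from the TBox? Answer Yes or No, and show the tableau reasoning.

1. ∀s.A ⊑ (∃s.∃s.A ⊔ F)  ⇔  (∀s.A ⊓ (∀s.∀s.¬A ⊓ ¬F)) unsat w.r.t. T
   all branches close; clash {A, ¬A} at an ∃-successor
2. Hence ∀s.A ⊑ (∃s.∃s.A ⊔ F): entailed.

Yes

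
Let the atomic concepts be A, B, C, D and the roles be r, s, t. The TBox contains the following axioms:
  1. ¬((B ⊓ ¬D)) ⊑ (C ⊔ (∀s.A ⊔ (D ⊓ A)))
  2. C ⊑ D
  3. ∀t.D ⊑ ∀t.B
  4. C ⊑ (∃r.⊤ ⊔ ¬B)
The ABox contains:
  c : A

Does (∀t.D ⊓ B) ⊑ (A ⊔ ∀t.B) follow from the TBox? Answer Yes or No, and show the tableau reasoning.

1. (∀t.D ⊓ B) ⊑ (A ⊔ ∀t.B)  ⇔  ((∀t.D ⊓ B) ⊓ (¬A ⊓ ∃t.¬B)) unsat w.r.t. T
   all branches close; clash {B, ¬B} at x₀
2. Hence (∀t.D ⊓ B) ⊑ (A ⊔ ∀t.B): entailed.

Yes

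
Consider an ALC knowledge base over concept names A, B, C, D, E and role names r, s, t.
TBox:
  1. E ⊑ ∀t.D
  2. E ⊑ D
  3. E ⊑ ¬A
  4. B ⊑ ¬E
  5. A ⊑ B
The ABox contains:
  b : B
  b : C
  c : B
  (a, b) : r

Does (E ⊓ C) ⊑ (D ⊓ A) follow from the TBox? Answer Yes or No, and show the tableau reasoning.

No

1. (E ⊓ C) ⊑ (D ⊓ A)  ⇔  ((E ⊓ C) ⊓ (¬D ⊔ ¬A)) unsat w.r.t. T
   apply at x₀: E⊑∀t.D; E⊑D; E⊑¬A
   open: L(x₀) ⊇ {C, D, E, ¬A, ¬B, …}
2. Hence (E ⊓ C) ⊑ (D ⊓ A): not entailed.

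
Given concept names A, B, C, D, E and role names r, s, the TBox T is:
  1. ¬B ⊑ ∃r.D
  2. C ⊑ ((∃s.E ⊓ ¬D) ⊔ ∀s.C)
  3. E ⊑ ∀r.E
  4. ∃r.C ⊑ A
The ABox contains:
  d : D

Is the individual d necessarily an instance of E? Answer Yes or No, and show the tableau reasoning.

1. d : E?  L(d) = {D} ∪ {¬E}
   open: L(d) ⊇ {B, D, ¬C, ¬E, ∀r.¬C} — d ∉ E possible
2. Hence d : E: not entailed.

No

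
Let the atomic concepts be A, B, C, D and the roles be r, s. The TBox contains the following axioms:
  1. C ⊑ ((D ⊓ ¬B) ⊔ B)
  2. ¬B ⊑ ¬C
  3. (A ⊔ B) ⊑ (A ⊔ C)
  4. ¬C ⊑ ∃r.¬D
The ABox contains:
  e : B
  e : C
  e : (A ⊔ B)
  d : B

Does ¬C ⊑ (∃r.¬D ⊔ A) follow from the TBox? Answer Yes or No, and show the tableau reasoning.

1. ¬C ⊑ (∃r.¬D ⊔ A)  ⇔  (¬C ⊓ (∀r.D ⊓ ¬A)) unsat w.r.t. T
   all branches close; clash {C, ¬C} at x₀
2. Hence ¬C ⊑ (∃r.¬D ⊔ A): entailed.

Yes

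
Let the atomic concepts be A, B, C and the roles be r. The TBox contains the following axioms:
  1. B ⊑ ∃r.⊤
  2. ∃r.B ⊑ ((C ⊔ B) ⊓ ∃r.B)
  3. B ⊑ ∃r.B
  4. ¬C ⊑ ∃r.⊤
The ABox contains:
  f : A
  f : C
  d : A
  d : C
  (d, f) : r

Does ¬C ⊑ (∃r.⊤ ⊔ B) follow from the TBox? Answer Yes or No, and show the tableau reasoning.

Yes

1. ¬C ⊑ (∃r.⊤ ⊔ B)  ⇔  (¬C ⊓ (∀r.⊥ ⊓ ¬B)) unsat w.r.t. T
   all branches close; clash {B, ¬B} at x₀
2. Hence ¬C ⊑ (∃r.⊤ ⊔ B): entailed.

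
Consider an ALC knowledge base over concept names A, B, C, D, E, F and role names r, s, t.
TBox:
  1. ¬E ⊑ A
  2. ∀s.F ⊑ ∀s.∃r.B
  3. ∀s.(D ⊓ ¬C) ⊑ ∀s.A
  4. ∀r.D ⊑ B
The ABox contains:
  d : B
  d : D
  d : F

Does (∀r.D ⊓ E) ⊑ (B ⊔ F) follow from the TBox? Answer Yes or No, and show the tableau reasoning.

Yes

1. (∀r.D ⊓ E) ⊑ (B ⊔ F)  ⇔  ((∀r.D ⊓ E) ⊓ (¬B ⊓ ¬F)) unsat w.r.t. T
   all branches close; clash {B, ¬B} at x₀
2. Hence (∀r.D ⊓ E) ⊑ (B ⊔ F): entailed.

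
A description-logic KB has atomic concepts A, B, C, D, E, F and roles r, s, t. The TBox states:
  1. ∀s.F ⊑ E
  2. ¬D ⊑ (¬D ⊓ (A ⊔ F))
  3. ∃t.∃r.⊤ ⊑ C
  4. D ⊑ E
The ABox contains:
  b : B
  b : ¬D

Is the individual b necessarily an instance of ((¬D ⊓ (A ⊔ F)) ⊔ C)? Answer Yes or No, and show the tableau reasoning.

Yes

1. b : ((¬D ⊓ (A ⊔ F)) ⊔ C)?  L(b) = {B, ¬D} ∪ {((D ⊔ (¬A ⊓ ¬F)) ⊓ ¬C)}
   clash {F, ¬F} at b — b ∈ ((¬D ⊓ (A ⊔ F)) ⊔ C)
2. Hence b : ((¬D ⊓ (A ⊔ F)) ⊔ C): entailed.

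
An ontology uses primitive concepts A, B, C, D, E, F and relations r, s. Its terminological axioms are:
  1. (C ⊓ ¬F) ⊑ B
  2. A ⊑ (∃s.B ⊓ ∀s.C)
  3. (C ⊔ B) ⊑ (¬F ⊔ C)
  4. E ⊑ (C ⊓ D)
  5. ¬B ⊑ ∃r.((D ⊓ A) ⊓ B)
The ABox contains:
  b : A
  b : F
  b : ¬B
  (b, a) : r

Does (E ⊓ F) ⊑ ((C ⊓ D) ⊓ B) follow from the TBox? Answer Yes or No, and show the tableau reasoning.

1. (E ⊓ F) ⊑ ((C ⊓ D) ⊓ B)  ⇔  ((E ⊓ F) ⊓ ((¬C ⊔ ¬D) ⊔ ¬B)) unsat w.r.t. T
   apply at x₀: E⊑(C ⊓ D)
   open: L(x₀) ⊇ {C, D, E, F, ¬A, …} (+ ∃-successors)
2. Hence (E ⊓ F) ⊑ ((C ⊓ D) ⊓ B): not entailed.

No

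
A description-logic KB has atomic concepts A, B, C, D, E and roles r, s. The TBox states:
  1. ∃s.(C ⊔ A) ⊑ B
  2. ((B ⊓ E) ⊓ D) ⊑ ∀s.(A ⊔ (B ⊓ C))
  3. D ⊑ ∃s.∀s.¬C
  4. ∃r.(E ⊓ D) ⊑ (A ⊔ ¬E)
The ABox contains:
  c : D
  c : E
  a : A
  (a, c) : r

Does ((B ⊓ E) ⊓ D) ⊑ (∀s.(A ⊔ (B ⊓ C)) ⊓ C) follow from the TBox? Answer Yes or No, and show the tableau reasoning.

No

1. ((B ⊓ E) ⊓ D) ⊑ (∀s.(A ⊔ (B ⊓ C)) ⊓ C)  ⇔  (((B ⊓ E) ⊓ D) ⊓ (∃s.(¬A ⊓ (¬B ⊔ ¬C)) ⊔ ¬C)) unsat w.r.t. T
   apply at x₀: ((B ⊓ E) ⊓ D)⊑∀s.(A ⊔ (B ⊓ C)); D⊑∃s.∀s.¬C
   open: L(x₀) ⊇ {B, D, E, ¬C, ∀r.(¬E ⊔ ¬D), …} (+ ∃-successors)
2. Hence ((B ⊓ E) ⊓ D) ⊑ (∀s.(A ⊔ (B ⊓ C)) ⊓ C): not entailed.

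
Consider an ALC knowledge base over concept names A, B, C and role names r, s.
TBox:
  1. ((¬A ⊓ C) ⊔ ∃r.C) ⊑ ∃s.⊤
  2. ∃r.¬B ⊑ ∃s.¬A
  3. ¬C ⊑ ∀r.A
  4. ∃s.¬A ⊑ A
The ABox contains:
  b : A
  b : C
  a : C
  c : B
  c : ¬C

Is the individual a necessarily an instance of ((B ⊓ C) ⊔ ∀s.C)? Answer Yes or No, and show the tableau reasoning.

1. a : ((B ⊓ C) ⊔ ∀s.C)?  L(a) = {C} ∪ {((¬B ⊔ ¬C) ⊓ ∃s.¬C)}
   open: L(a) ⊇ {A, C, ¬B, ∀r.B, ∀r.¬C, …} (+ ∃-successors) — a ∉ ((B ⊓ C) ⊔ ∀s.C) possible
2. Hence a : ((B ⊓ C) ⊔ ∀s.C): not entailed.

No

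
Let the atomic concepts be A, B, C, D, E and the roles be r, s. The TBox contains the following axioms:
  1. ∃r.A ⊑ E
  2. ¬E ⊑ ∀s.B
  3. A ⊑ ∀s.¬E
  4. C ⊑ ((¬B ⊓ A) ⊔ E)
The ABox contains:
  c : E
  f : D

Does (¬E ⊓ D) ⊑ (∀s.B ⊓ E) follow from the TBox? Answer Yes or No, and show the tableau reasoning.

No

1. (¬E ⊓ D) ⊑ (∀s.B ⊓ E)  ⇔  ((¬E ⊓ D) ⊓ (∃s.¬B ⊔ ¬E)) unsat w.r.t. T
   apply at x₀: ¬E⊑∀s.B
   open: L(x₀) ⊇ {D, ¬A, ¬C, ¬E, ∀r.¬A, …}
2. Hence (¬E ⊓ D) ⊑ (∀s.B ⊓ E): not entailed.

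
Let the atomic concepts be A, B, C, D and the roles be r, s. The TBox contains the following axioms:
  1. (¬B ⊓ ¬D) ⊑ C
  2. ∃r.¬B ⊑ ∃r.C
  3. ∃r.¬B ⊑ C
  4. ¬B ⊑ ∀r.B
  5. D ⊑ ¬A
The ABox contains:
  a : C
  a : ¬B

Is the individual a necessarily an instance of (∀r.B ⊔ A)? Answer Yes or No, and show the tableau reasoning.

1. a : (∀r.B ⊔ A)?  L(a) = {C, ¬B} ∪ {(∃r.¬B ⊓ ¬A)}
   clash {B, ¬B} at an ∃-successor — a ∈ (∀r.B ⊔ A)
2. Hence a : (∀r.B ⊔ A): entailed.

Yes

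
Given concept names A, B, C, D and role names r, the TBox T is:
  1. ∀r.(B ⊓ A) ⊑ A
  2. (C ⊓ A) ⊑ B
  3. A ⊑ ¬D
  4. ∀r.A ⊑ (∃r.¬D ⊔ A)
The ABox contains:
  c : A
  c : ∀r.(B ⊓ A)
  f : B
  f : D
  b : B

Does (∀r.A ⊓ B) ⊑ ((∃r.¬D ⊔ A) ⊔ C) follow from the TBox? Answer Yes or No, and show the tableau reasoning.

Yes

1. (∀r.A ⊓ B) ⊑ ((∃r.¬D ⊔ A) ⊔ C)  ⇔  ((∀r.A ⊓ B) ⊓ ((∀r.D ⊓ ¬A) ⊓ ¬C)) unsat w.r.t. T
   all branches close; clash {A, ¬A} at x₀
2. Hence (∀r.A ⊓ B) ⊑ ((∃r.¬D ⊔ A) ⊔ C): entailed.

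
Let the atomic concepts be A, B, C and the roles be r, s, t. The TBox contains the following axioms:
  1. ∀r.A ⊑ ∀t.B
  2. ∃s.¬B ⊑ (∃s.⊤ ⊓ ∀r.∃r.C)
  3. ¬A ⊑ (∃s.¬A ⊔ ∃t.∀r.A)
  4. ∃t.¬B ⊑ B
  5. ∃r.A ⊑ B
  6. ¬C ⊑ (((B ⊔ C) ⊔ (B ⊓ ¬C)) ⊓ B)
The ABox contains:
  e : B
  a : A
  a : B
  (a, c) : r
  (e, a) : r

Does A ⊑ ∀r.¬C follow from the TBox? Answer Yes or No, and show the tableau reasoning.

No

1. A ⊑ ∀r.¬C  ⇔  (A ⊓ ∃r.C) unsat w.r.t. T
   open: L(x₀) ⊇ {A, C, ∀r.¬A, ∀s.B, ∀t.B, …} (+ ∃-successors)
2. Hence A ⊑ ∀r.¬C: not entailed.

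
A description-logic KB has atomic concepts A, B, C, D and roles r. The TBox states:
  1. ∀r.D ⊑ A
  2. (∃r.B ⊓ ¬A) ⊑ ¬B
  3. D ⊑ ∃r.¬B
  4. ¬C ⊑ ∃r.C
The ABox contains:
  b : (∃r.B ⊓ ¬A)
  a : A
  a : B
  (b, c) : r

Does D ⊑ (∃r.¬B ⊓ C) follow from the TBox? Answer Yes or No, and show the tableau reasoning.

1. D ⊑ (∃r.¬B ⊓ C)  ⇔  (D ⊓ (∀r.B ⊔ ¬C)) unsat w.r.t. T
   apply at x₀: D⊑∃r.¬B
   open: L(x₀) ⊇ {D, ¬C, ∀r.¬B, ∃r.C, ∃r.¬B, …} (+ ∃-successors)
2. Hence D ⊑ (∃r.¬B ⊓ C): not entailed.

No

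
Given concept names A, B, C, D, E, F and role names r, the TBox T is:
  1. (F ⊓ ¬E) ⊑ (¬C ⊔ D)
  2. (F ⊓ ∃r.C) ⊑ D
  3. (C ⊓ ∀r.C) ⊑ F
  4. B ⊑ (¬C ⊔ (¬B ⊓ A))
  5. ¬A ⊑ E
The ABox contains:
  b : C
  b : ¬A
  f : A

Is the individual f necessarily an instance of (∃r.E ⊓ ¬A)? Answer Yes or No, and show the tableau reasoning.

No

1. f : (∃r.E ⊓ ¬A)?  L(f) = {A} ∪ {(∀r.¬E ⊔ A)}
   open: L(f) ⊇ {A, ¬B, ¬C, ¬F} — f ∉ (∃r.E ⊓ ¬A) possible
2. Hence f : (∃r.E ⊓ ¬A): not entailed.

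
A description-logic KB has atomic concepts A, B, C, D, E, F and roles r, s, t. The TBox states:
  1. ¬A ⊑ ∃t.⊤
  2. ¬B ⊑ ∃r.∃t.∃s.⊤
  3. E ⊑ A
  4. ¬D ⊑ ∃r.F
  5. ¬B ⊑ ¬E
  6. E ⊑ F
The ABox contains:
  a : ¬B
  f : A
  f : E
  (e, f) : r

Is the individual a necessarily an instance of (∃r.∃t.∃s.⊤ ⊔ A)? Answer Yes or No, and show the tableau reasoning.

Yes

1. a : (∃r.∃t.∃s.⊤ ⊔ A)?  L(a) = {¬B} ∪ {(∀r.∀t.∀s.⊥ ⊓ ¬A)}
   clash ⊥ at an ∃-successor — a ∈ (∃r.∃t.∃s.⊤ ⊔ A)
2. Hence a : (∃r.∃t.∃s.⊤ ⊔ A): entailed.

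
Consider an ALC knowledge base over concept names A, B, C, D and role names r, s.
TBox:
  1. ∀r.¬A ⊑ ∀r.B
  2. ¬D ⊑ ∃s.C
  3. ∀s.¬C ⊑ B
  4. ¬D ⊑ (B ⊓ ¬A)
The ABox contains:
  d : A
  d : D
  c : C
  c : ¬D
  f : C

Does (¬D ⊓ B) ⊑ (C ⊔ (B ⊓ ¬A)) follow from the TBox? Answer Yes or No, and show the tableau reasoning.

Yes

1. (¬D ⊓ B) ⊑ (C ⊔ (B ⊓ ¬A))  ⇔  ((¬D ⊓ B) ⊓ (¬C ⊓ (¬B ⊔ A))) unsat w.r.t. T
   all branches close; clash {A, ¬A} at x₀
2. Hence (¬D ⊓ B) ⊑ (C ⊔ (B ⊓ ¬A)): entailed.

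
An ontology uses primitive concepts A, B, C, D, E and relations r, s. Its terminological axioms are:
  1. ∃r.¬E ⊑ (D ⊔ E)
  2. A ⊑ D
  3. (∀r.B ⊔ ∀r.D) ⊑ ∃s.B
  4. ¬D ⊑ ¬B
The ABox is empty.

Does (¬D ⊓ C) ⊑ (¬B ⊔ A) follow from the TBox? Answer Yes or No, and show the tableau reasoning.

1. (¬D ⊓ C) ⊑ (¬B ⊔ A)  ⇔  ((¬D ⊓ C) ⊓ (B ⊓ ¬A)) unsat w.r.t. T
   all branches close; clash {B, ¬B} at x₀
2. Hence (¬D ⊓ C) ⊑ (¬B ⊔ A): entailed.

Yes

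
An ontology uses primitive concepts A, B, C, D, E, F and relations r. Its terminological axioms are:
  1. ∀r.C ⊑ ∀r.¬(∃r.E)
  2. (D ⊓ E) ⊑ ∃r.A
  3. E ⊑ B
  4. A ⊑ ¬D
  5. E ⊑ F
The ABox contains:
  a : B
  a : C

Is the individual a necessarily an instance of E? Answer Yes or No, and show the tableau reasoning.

No

1. a : E?  L(a) = {B, C} ∪ {¬E}
   open: L(a) ⊇ {B, C, ¬A, ¬E, ∃r.¬C} (+ ∃-successors) — a ∉ E possible
2. Hence a : E: not entailed.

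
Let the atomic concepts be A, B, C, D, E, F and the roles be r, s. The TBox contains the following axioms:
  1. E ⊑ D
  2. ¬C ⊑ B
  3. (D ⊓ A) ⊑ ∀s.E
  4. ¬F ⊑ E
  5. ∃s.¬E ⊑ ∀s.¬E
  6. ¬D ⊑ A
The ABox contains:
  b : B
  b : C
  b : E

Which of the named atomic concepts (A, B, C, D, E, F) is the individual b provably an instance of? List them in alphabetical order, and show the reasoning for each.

{B, C, D, E}

1. b : A?  L(b) = {B, C, E} ∪ {¬A}
   apply at b: E⊑D
   open: L(b) ⊇ {B, C, D, E, ¬A, …} — b ∉ A possible
2. b : B?  L(b) = {B, C, E} ∪ {¬B}
   clash {B, ¬B} at b — b ∈ B
3. b : C?  L(b) = {B, C, E} ∪ {¬C}
   clash {C, ¬C} at b — b ∈ C
4. b : D?  L(b) = {B, C, E} ∪ {¬D}
   clash {D, ¬D} at b — b ∈ D
5. b : E?  L(b) = {B, C, E} ∪ {¬E}
   clash {E, ¬E} at b — b ∈ E
6. b : F?  L(b) = {B, C, E} ∪ {¬F}
   apply at b: E⊑D
   open: L(b) ⊇ {B, C, D, E, ¬A, …} — b ∉ F possible
7. Entailed for b: {B, C, D, E}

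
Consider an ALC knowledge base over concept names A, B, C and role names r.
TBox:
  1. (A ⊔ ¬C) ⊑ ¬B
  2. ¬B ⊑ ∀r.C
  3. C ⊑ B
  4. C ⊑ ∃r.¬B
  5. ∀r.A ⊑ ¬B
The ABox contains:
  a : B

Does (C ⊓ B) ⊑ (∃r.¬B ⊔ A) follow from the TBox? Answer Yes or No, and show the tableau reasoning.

1. (C ⊓ B) ⊑ (∃r.¬B ⊔ A)  ⇔  ((C ⊓ B) ⊓ (∀r.B ⊓ ¬A)) unsat w.r.t. T
   all branches close; clash {B, ¬B} at x₀
2. Hence (C ⊓ B) ⊑ (∃r.¬B ⊔ A): entailed.

Yes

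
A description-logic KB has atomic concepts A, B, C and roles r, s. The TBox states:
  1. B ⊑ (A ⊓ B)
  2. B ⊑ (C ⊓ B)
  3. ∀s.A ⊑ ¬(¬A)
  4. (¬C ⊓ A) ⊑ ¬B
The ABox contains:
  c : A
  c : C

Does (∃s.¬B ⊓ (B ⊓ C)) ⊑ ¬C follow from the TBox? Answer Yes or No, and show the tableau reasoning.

1. (∃s.¬B ⊓ (B ⊓ C)) ⊑ ¬C  ⇔  ((∃s.¬B ⊓ (B ⊓ C)) ⊓ C) unsat w.r.t. T
   apply at x₀: B⊑(A ⊓ B); B⊑(C ⊓ B)
   open: L(x₀) ⊇ {A, B, C, ∃s.¬B} (+ ∃-successors)
2. Hence (∃s.¬B ⊓ (B ⊓ C)) ⊑ ¬C: not entailed.

No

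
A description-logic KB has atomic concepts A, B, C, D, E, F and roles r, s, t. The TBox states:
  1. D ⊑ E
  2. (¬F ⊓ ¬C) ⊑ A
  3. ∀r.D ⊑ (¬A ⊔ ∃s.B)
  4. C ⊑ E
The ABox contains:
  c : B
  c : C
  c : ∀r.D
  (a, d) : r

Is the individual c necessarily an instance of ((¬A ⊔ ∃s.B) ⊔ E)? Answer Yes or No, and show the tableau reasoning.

1. c : ((¬A ⊔ ∃s.B) ⊔ E)?  L(c) = {B, C, ∀r.D} ∪ {((A ⊓ ∀s.¬B) ⊓ ¬E)}
   clash {E, ¬E} at c — c ∈ ((¬A ⊔ ∃s.B) ⊔ E)
2. Hence c : ((¬A ⊔ ∃s.B) ⊔ E): entailed.

Yes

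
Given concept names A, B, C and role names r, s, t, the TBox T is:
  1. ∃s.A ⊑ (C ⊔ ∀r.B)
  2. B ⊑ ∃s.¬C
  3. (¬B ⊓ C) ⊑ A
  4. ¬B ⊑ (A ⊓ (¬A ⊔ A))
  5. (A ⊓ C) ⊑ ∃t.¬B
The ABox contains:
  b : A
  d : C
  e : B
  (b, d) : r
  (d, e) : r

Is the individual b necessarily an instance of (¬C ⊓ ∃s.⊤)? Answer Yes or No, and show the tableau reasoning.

1. b : (¬C ⊓ ∃s.⊤)?  L(b) = {A} ∪ {(C ⊔ ∀s.⊥)}
   open: L(b) ⊇ {A, C, ¬B, ∀s.¬A, ∃t.¬B} (+ ∃-successors) — b ∉ (¬C ⊓ ∃s.⊤) possible
2. Hence b : (¬C ⊓ ∃s.⊤): not entailed.

No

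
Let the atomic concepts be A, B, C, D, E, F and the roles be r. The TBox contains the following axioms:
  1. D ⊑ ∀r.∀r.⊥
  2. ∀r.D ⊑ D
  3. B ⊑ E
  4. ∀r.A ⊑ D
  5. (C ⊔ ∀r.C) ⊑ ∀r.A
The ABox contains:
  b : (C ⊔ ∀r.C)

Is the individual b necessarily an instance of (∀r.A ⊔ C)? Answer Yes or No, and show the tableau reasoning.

1. b : (∀r.A ⊔ C)?  L(b) = {(C ⊔ ∀r.C)} ∪ {(∃r.¬A ⊓ ¬C)}
   clash {A, ¬A} at an ∃-successor — b ∈ (∀r.A ⊔ C)
2. Hence b : (∀r.A ⊔ C): entailed.

Yes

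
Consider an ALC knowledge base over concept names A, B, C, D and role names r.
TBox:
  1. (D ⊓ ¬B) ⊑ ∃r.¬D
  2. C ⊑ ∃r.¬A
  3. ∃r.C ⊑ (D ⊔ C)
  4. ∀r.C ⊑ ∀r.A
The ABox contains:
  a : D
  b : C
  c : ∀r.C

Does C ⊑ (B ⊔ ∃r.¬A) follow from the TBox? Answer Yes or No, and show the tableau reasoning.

Yes

1. C ⊑ (B ⊔ ∃r.¬A)  ⇔  (C ⊓ (¬B ⊓ ∀r.A)) unsat w.r.t. T
   all branches close; clash {A, ¬A} at an ∃-successor
2. Hence C ⊑ (B ⊔ ∃r.¬A): entailed.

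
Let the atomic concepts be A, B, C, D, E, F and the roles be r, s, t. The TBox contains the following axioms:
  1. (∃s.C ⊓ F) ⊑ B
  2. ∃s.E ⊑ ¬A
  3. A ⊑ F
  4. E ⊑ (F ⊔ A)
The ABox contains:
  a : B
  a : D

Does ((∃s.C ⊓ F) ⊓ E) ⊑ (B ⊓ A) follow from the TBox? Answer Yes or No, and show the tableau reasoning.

No

1. ((∃s.C ⊓ F) ⊓ E) ⊑ (B ⊓ A)  ⇔  (((∃s.C ⊓ F) ⊓ E) ⊓ (¬B ⊔ ¬A)) unsat w.r.t. T
   apply at x₀: (∃s.C ⊓ F)⊑B; E⊑(F ⊔ A)
   open: L(x₀) ⊇ {B, E, F, ¬A, ∃s.C} (+ ∃-successors)
2. Hence ((∃s.C ⊓ F) ⊓ E) ⊑ (B ⊓ A): not entailed.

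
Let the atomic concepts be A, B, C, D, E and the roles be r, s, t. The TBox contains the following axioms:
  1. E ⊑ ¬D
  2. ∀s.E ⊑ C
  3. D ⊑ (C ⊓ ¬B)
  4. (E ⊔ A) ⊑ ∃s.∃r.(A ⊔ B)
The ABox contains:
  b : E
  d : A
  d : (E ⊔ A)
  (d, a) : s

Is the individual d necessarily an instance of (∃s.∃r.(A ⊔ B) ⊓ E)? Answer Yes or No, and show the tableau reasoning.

No

1. d : (∃s.∃r.(A ⊔ B) ⊓ E)?  L(d) = {A, (E ⊔ A)} ∪ {(∀s.∀r.(¬A ⊓ ¬B) ⊔ ¬E)}
   apply at d: (E ⊔ A)⊑∃s.∃r.(A ⊔ B)
   open: L(d) ⊇ {A, ¬D, ¬E, ∃s.¬E, ∃s.∃r.(A ⊔ B)} (+ ∃-successors) — d ∉ (∃s.∃r.(A ⊔ B) ⊓ E) possible
2. Hence d : (∃s.∃r.(A ⊔ B) ⊓ E): not entailed.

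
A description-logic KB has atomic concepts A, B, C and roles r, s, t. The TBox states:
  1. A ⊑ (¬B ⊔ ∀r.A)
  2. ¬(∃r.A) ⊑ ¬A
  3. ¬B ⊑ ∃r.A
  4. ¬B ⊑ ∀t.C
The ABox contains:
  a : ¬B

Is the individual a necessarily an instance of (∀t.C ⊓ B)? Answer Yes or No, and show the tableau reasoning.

1. a : (∀t.C ⊓ B)?  L(a) = {¬B} ∪ {(∃t.¬C ⊔ ¬B)}
   apply at a: ¬B⊑∃r.A; ¬B⊑∀t.C
   open: L(a) ⊇ {¬A, ¬B, ∀t.C, ∃r.A} (+ ∃-successors) — a ∉ (∀t.C ⊓ B) possible
2. Hence a : (∀t.C ⊓ B): not entailed.

No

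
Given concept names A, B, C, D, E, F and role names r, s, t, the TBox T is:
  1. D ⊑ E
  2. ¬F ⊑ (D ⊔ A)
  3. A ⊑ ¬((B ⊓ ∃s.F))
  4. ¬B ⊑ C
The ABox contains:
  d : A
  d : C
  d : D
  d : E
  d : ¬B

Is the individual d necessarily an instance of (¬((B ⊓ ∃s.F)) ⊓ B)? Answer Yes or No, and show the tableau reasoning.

1. d : (¬((B ⊓ ∃s.F)) ⊓ B)?  L(d) = {A, C, D, E, ¬B} ∪ {((B ⊓ ∃s.F) ⊔ ¬B)}
   apply at d: A⊑¬((B ⊓ ∃s.F))
   open: L(d) ⊇ {A, C, D, E, F, …} — d ∉ (¬((B ⊓ ∃s.F)) ⊓ B) possible
2. Hence d : (¬((B ⊓ ∃s.F)) ⊓ B): not entailed.

No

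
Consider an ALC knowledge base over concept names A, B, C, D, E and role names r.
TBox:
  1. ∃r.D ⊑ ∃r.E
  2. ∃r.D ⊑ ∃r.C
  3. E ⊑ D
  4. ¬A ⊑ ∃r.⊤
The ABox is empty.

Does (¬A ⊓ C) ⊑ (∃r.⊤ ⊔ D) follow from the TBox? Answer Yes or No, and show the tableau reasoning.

1. (¬A ⊓ C) ⊑ (∃r.⊤ ⊔ D)  ⇔  ((¬A ⊓ C) ⊓ (∀r.⊥ ⊓ ¬D)) unsat w.r.t. T
   all branches close; clash {D, ¬D} at x₀
2. Hence (¬A ⊓ C) ⊑ (∃r.⊤ ⊔ D): entailed.

Yes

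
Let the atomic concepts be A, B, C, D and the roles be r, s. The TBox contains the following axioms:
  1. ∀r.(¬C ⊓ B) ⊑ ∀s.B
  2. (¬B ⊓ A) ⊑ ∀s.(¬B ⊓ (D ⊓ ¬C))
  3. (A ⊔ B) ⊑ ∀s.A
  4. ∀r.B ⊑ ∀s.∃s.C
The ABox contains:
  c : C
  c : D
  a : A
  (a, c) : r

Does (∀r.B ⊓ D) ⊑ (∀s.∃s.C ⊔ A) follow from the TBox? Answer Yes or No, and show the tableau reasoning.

1. (∀r.B ⊓ D) ⊑ (∀s.∃s.C ⊔ A)  ⇔  ((∀r.B ⊓ D) ⊓ (∃s.∀s.¬C ⊓ ¬A)) unsat w.r.t. T
   all branches close; clash {B, ¬B} at an ∃-successor
2. Hence (∀r.B ⊓ D) ⊑ (∀s.∃s.C ⊔ A): entailed.

Yes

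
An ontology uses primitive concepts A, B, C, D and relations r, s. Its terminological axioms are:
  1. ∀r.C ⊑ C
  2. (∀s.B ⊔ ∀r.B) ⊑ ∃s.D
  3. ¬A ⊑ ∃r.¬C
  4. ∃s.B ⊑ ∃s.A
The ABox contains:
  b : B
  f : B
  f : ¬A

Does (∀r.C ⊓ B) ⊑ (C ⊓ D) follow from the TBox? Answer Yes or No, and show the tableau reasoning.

No

1. (∀r.C ⊓ B) ⊑ (C ⊓ D)  ⇔  ((∀r.C ⊓ B) ⊓ (¬C ⊔ ¬D)) unsat w.r.t. T
   apply at x₀: ∀r.C⊑C
   open: L(x₀) ⊇ {A, B, C, ¬D, ∀r.C, …} (+ ∃-successors)
2. Hence (∀r.C ⊓ B) ⊑ (C ⊓ D): not entailed.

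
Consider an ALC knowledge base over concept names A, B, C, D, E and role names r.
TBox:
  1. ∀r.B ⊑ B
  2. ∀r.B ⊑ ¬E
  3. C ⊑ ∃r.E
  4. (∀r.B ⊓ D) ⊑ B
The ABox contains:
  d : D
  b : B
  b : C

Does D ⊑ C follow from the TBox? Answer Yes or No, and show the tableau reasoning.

1. D ⊑ C  ⇔  (D ⊓ ¬C) unsat w.r.t. T
   open: L(x₀) ⊇ {D, ¬C, ∃r.¬B} (+ ∃-successors)
2. Hence D ⊑ C: not entailed.

No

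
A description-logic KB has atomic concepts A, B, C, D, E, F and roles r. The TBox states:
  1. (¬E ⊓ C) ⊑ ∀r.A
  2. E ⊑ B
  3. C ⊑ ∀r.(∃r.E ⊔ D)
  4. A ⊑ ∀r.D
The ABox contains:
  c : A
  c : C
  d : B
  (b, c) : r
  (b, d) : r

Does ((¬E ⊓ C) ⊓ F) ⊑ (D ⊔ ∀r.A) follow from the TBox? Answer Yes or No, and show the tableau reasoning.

Yes

1. ((¬E ⊓ C) ⊓ F) ⊑ (D ⊔ ∀r.A)  ⇔  (((¬E ⊓ C) ⊓ F) ⊓ (¬D ⊓ ∃r.¬A)) unsat w.r.t. T
   all branches close; clash {A, ¬A} at an ∃-successor
2. Hence ((¬E ⊓ C) ⊓ F) ⊑ (D ⊔ ∀r.A): entailed.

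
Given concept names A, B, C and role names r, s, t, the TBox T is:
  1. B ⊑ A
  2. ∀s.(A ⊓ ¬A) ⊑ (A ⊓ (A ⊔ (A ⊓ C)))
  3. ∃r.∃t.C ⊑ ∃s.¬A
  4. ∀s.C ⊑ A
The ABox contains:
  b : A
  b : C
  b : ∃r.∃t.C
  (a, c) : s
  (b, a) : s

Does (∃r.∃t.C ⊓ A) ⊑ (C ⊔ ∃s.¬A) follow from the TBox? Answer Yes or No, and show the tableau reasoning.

1. (∃r.∃t.C ⊓ A) ⊑ (C ⊔ ∃s.¬A)  ⇔  ((∃r.∃t.C ⊓ A) ⊓ (¬C ⊓ ∀s.A)) unsat w.r.t. T
   all branches close; clash {A, ¬A} at an ∃-successor
2. Hence (∃r.∃t.C ⊓ A) ⊑ (C ⊔ ∃s.¬A): entailed.

Yes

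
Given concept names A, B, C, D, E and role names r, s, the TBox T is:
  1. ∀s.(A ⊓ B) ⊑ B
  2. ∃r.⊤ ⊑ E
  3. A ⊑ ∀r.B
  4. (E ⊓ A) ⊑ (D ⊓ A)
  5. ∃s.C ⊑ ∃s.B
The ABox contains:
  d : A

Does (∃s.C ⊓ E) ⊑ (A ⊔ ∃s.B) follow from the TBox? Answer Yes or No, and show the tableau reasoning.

Yes

1. (∃s.C ⊓ E) ⊑ (A ⊔ ∃s.B)  ⇔  ((∃s.C ⊓ E) ⊓ (¬A ⊓ ∀s.¬B)) unsat w.r.t. T
   all branches close; clash {A, ¬A} at x₀
2. Hence (∃s.C ⊓ E) ⊑ (A ⊔ ∃s.B): entailed.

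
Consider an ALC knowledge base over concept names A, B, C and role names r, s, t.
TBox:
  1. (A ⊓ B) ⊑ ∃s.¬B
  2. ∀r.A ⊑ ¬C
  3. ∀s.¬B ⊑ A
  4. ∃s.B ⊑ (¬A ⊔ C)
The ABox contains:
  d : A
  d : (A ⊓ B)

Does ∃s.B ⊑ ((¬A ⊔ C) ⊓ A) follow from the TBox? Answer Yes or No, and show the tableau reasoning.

No

1. ∃s.B ⊑ ((¬A ⊔ C) ⊓ A)  ⇔  (∃s.B ⊓ ((A ⊓ ¬C) ⊔ ¬A)) unsat w.r.t. T
   apply at x₀: ∃s.B⊑(¬A ⊔ C)
   open: L(x₀) ⊇ {¬A, ∃r.¬A, ∃s.B} (+ ∃-successors)
2. Hence ∃s.B ⊑ ((¬A ⊔ C) ⊓ A): not entailed.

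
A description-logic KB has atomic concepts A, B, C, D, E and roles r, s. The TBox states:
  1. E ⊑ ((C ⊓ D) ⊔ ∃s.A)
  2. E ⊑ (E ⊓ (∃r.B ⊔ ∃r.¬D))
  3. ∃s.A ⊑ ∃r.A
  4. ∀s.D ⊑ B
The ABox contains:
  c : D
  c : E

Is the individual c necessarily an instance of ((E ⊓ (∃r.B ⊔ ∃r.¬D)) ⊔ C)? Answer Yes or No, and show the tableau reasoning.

Yes

1. c : ((E ⊓ (∃r.B ⊔ ∃r.¬D)) ⊔ C)?  L(c) = {D, E} ∪ {((¬E ⊔ (∀r.¬B ⊓ ∀r.D)) ⊓ ¬C)}
   clash {D, ¬D} at an ∃-successor — c ∈ ((E ⊓ (∃r.B ⊔ ∃r.¬D)) ⊔ C)
2. Hence c : ((E ⊓ (∃r.B ⊔ ∃r.¬D)) ⊔ C): entailed.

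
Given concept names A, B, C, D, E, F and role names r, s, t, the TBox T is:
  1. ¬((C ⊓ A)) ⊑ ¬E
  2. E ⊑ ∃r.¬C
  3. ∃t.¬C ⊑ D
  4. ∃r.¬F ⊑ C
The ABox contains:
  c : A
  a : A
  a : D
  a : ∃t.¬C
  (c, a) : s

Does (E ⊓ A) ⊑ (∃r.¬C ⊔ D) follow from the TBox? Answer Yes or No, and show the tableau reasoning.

Yes

1. (E ⊓ A) ⊑ (∃r.¬C ⊔ D)  ⇔  ((E ⊓ A) ⊓ (∀r.C ⊓ ¬D)) unsat w.r.t. T
   all branches close; clash {E, ¬E} at x₀
2. Hence (E ⊓ A) ⊑ (∃r.¬C ⊔ D): entailed.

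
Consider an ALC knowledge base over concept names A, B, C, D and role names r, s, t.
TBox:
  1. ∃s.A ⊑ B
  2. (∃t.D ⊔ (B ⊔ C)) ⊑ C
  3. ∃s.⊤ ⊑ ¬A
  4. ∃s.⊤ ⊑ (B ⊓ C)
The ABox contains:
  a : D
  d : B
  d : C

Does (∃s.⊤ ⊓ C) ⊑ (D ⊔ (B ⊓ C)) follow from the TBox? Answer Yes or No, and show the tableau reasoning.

1. (∃s.⊤ ⊓ C) ⊑ (D ⊔ (B ⊓ C))  ⇔  ((∃s.⊤ ⊓ C) ⊓ (¬D ⊓ (¬B ⊔ ¬C))) unsat w.r.t. T
   all branches close; clash {C, ¬C} at x₀
2. Hence (∃s.⊤ ⊓ C) ⊑ (D ⊔ (B ⊓ C)): entailed.

Yes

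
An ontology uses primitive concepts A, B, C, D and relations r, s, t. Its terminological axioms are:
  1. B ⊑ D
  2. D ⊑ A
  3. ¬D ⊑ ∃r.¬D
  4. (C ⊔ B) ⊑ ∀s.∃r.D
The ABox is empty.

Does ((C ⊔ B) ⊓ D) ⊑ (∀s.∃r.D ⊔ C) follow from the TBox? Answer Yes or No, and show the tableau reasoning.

1. ((C ⊔ B) ⊓ D) ⊑ (∀s.∃r.D ⊔ C)  ⇔  (((C ⊔ B) ⊓ D) ⊓ (∃s.∀r.¬D ⊓ ¬C)) unsat w.r.t. T
   all branches close; clash {D, ¬D} at an ∃-successor
2. Hence ((C ⊔ B) ⊓ D) ⊑ (∀s.∃r.D ⊔ C): entailed.

Yes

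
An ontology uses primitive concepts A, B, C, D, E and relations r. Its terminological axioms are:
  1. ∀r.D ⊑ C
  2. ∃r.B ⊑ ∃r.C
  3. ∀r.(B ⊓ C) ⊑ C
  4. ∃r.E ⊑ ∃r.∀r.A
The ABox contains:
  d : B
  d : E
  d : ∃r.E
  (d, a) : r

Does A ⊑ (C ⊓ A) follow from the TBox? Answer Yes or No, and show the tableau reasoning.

No

1. A ⊑ (C ⊓ A)  ⇔  (A ⊓ (¬C ⊔ ¬A)) unsat w.r.t. T
   open: L(x₀) ⊇ {A, ¬C, ∀r.¬B, ∀r.¬E, ∃r.(¬B ⊔ ¬C), …} (+ ∃-successors)
2. Hence A ⊑ (C ⊓ A): not entailed.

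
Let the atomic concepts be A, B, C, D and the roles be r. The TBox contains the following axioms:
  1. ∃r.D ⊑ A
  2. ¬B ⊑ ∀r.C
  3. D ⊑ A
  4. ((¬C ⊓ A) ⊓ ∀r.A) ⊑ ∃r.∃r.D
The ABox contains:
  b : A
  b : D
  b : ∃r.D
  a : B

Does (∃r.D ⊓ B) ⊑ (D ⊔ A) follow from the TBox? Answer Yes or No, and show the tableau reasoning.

Yes

1. (∃r.D ⊓ B) ⊑ (D ⊔ A)  ⇔  ((∃r.D ⊓ B) ⊓ (¬D ⊓ ¬A)) unsat w.r.t. T
   all branches close; clash {A, ¬A} at x₀
2. Hence (∃r.D ⊓ B) ⊑ (D ⊔ A): entailed.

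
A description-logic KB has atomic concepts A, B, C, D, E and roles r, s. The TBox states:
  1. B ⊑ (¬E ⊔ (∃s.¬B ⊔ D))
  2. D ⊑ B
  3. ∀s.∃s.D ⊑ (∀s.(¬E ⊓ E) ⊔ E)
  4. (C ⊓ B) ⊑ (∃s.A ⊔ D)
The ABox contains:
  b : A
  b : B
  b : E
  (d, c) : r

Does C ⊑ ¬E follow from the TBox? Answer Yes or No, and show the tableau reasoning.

1. C ⊑ ¬E  ⇔  (C ⊓ E) unsat w.r.t. T
   open: L(x₀) ⊇ {C, E, ¬B, ¬D, ∃s.∀s.¬D} (+ ∃-successors)
2. Hence C ⊑ ¬E: not entailed.

No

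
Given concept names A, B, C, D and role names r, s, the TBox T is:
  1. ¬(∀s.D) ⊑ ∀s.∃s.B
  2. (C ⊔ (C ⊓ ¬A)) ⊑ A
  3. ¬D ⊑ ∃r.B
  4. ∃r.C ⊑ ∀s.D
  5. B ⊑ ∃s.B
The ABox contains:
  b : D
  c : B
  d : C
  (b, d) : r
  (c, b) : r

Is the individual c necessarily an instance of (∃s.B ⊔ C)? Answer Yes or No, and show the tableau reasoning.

Yes

1. c : (∃s.B ⊔ C)?  L(c) = {B} ∪ {(∀s.¬B ⊓ ¬C)}
   clash {B, ¬B} at an ∃-successor — c ∈ (∃s.B ⊔ C)
2. Hence c : (∃s.B ⊔ C): entailed.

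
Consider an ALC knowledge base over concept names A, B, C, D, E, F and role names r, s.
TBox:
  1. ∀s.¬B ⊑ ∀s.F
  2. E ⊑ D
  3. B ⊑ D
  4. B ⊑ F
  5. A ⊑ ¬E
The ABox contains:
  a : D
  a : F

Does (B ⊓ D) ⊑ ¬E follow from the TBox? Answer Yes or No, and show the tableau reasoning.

No

1. (B ⊓ D) ⊑ ¬E  ⇔  ((B ⊓ D) ⊓ E) unsat w.r.t. T
   apply at x₀: B⊑F
   open: L(x₀) ⊇ {B, D, E, F, ¬A, …} (+ ∃-successors)
2. Hence (B ⊓ D) ⊑ ¬E: not entailed.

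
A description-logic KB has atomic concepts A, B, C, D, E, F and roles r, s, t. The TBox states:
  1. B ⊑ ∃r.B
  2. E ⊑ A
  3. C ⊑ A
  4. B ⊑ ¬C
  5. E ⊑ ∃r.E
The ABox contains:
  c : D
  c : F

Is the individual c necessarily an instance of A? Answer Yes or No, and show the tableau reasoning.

No

1. c : A?  L(c) = {D, F} ∪ {¬A}
   open: L(c) ⊇ {D, F, ¬A, ¬B, ¬C, …} — c ∉ A possible
2. Hence c : A: not entailed.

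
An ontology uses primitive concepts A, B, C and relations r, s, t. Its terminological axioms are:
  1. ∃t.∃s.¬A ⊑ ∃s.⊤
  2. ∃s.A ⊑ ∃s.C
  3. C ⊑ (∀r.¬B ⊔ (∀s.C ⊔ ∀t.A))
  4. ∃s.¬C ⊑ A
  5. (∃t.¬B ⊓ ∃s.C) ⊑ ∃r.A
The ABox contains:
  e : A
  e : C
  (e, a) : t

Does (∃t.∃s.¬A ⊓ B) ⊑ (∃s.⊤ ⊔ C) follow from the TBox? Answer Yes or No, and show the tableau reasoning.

1. (∃t.∃s.¬A ⊓ B) ⊑ (∃s.⊤ ⊔ C)  ⇔  ((∃t.∃s.¬A ⊓ B) ⊓ (∀s.⊥ ⊓ ¬C)) unsat w.r.t. T
   all branches close; clash ⊥ at an ∃-successor
2. Hence (∃t.∃s.¬A ⊓ B) ⊑ (∃s.⊤ ⊔ C): entailed.

Yes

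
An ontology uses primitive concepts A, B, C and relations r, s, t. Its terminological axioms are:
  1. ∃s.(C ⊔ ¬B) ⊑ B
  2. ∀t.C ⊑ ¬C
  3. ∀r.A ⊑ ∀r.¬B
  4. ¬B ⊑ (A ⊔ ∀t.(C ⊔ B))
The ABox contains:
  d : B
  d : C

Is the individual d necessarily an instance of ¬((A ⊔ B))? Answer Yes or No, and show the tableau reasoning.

No

1. d : ¬((A ⊔ B))?  L(d) = {B, C} ∪ {(A ⊔ B)}
   open: L(d) ⊇ {B, C, ∃r.¬A, ∃t.¬C} (+ ∃-successors) — d ∉ ¬((A ⊔ B)) possible
2. Hence d : ¬((A ⊔ B)): not entailed.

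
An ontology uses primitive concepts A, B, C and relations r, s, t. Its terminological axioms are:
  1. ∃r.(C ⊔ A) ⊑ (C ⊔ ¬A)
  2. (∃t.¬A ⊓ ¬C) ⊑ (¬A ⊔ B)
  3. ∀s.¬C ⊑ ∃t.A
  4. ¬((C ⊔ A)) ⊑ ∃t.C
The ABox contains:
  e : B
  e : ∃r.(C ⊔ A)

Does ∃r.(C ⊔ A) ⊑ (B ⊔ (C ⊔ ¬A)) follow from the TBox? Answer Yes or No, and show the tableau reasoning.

Yes

1. ∃r.(C ⊔ A) ⊑ (B ⊔ (C ⊔ ¬A))  ⇔  (∃r.(C ⊔ A) ⊓ (¬B ⊓ (¬C ⊓ A))) unsat w.r.t. T
   all branches close; clash {B, ¬B} at x₀
2. Hence ∃r.(C ⊔ A) ⊑ (B ⊔ (C ⊔ ¬A)): entailed.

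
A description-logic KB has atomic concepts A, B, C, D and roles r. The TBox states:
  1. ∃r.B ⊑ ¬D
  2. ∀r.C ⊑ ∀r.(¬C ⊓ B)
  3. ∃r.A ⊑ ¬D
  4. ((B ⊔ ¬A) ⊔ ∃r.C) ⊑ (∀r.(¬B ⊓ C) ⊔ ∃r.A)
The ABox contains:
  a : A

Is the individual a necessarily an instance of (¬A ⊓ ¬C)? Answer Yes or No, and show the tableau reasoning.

1. a : (¬A ⊓ ¬C)?  L(a) = {A} ∪ {(A ⊔ C)}
   open: L(a) ⊇ {A, ¬B, ∀r.¬A, ∀r.¬B, ∀r.¬C, …} (+ ∃-successors) — a ∉ (¬A ⊓ ¬C) possible
2. Hence a : (¬A ⊓ ¬C): not entailed.

No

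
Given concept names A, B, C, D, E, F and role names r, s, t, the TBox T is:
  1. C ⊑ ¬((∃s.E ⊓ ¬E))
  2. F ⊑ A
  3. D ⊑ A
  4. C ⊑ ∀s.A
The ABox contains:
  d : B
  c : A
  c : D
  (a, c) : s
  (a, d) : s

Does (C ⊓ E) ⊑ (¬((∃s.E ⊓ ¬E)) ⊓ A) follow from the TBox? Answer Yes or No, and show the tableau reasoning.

No

1. (C ⊓ E) ⊑ (¬((∃s.E ⊓ ¬E)) ⊓ A)  ⇔  ((C ⊓ E) ⊓ ((∃s.E ⊓ ¬E) ⊔ ¬A)) unsat w.r.t. T
   apply at x₀: C⊑¬((∃s.E ⊓ ¬E)); C⊑∀s.A
   open: L(x₀) ⊇ {C, E, ¬A, ¬D, ¬F, …}
2. Hence (C ⊓ E) ⊑ (¬((∃s.E ⊓ ¬E)) ⊓ A): not entailed.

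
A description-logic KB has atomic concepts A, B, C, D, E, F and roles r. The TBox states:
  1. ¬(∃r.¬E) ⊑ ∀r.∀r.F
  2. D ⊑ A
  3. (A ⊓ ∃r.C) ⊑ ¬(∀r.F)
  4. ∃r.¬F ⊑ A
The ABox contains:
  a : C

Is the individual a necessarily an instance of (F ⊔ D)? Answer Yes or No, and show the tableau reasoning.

1. a : (F ⊔ D)?  L(a) = {C} ∪ {(¬F ⊓ ¬D)}
   open: L(a) ⊇ {C, ¬A, ¬D, ¬F, ∀r.F, …} (+ ∃-successors) — a ∉ (F ⊔ D) possible
2. Hence a : (F ⊔ D): not entailed.

No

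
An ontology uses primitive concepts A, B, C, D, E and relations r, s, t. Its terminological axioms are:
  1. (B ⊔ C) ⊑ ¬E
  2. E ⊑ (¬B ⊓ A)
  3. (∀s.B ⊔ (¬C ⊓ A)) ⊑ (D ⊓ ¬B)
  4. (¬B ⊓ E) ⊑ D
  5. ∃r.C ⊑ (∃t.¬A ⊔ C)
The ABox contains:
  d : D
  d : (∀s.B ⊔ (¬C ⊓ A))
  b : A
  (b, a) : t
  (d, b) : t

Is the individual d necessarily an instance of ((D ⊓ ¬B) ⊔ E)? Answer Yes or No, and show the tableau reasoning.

1. d : ((D ⊓ ¬B) ⊔ E)?  L(d) = {D, (∀s.B ⊔ (¬C ⊓ A))} ∪ {((¬D ⊔ B) ⊓ ¬E)}
   clash {B, ¬B} at d — d ∈ ((D ⊓ ¬B) ⊔ E)
2. Hence d : ((D ⊓ ¬B) ⊔ E): entailed.

Yes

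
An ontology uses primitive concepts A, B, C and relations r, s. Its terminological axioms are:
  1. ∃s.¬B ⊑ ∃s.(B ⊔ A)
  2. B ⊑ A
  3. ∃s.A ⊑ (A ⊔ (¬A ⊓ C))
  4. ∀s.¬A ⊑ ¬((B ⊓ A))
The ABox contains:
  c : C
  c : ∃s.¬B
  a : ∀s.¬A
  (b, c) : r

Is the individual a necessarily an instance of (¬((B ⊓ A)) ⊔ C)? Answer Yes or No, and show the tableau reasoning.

Yes

1. a : (¬((B ⊓ A)) ⊔ C)?  L(a) = {∀s.¬A} ∪ {((B ⊓ A) ⊓ ¬C)}
   clash {A, ¬A} at a — a ∈ (¬((B ⊓ A)) ⊔ C)
2. Hence a : (¬((B ⊓ A)) ⊔ C): entailed.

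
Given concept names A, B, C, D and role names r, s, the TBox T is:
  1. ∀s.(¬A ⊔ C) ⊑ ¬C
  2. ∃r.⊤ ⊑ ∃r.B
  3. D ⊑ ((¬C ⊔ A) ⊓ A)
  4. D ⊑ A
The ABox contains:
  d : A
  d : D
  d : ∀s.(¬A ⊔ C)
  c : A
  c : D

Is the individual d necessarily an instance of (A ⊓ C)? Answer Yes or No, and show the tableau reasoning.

1. d : (A ⊓ C)?  L(d) = {A, D, ∀s.(¬A ⊔ C)} ∪ {(¬A ⊔ ¬C)}
   apply at d: ∀s.(¬A ⊔ C)⊑¬C; D⊑((¬C ⊔ A) ⊓ A)
   open: L(d) ⊇ {A, D, ¬C, ∀r.⊥, ∀s.(¬A ⊔ C)} — d ∉ (A ⊓ C) possible
2. Hence d : (A ⊓ C): not entailed.

No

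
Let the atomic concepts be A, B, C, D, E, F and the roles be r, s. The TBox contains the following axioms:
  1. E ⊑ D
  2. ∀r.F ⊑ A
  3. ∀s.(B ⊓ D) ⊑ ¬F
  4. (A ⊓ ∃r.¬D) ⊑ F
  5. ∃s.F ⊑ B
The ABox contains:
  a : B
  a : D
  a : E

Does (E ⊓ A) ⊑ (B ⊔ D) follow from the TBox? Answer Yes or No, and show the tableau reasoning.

1. (E ⊓ A) ⊑ (B ⊔ D)  ⇔  ((E ⊓ A) ⊓ (¬B ⊓ ¬D)) unsat w.r.t. T
   all branches close; clash {D, ¬D} at x₀
2. Hence (E ⊓ A) ⊑ (B ⊔ D): entailed.

Yes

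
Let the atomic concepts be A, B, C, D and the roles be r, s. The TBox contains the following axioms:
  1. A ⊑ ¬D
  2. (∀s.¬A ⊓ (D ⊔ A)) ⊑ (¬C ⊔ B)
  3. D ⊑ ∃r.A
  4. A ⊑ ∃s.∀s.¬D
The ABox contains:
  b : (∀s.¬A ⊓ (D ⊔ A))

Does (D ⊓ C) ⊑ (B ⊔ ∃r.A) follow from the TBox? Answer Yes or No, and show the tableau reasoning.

1. (D ⊓ C) ⊑ (B ⊔ ∃r.A)  ⇔  ((D ⊓ C) ⊓ (¬B ⊓ ∀r.¬A)) unsat w.r.t. T
   all branches close; clash {D, ¬D} at x₀
2. Hence (D ⊓ C) ⊑ (B ⊔ ∃r.A): entailed.

Yes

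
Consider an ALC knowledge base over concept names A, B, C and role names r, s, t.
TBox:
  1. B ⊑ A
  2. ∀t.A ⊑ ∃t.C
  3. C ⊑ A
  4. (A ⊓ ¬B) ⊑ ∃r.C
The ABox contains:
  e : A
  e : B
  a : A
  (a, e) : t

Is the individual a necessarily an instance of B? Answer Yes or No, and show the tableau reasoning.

1. a : B?  L(a) = {A} ∪ {¬B}
   open: L(a) ⊇ {A, ¬B, ∃r.C, ∃t.¬A} (+ ∃-successors) — a ∉ B possible
2. Hence a : B: not entailed.

No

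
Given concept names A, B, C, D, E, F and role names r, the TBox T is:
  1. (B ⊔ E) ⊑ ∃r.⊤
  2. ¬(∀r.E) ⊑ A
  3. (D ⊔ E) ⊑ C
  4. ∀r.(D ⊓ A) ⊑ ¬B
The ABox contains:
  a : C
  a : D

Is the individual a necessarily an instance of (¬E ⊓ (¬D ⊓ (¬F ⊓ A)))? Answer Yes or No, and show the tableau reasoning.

1. a : (¬E ⊓ (¬D ⊓ (¬F ⊓ A)))?  L(a) = {C, D} ∪ {(E ⊔ (D ⊔ (F ⊔ ¬A)))}
   open: L(a) ⊇ {C, D, ¬B, ¬E, ∀r.E} — a ∉ (¬E ⊓ (¬D ⊓ (¬F ⊓ A))) possible
2. Hence a : (¬E ⊓ (¬D ⊓ (¬F ⊓ A))): not entailed.

No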